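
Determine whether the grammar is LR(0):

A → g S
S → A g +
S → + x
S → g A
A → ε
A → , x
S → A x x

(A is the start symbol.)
No. Shift-reduce conflict between [A → .] and [A → . , x]

Augment with A' → A and build the canonical LR(0) collection (I0 = CLOSURE({[A' → . A]}), then GOTO on every symbol after a dot until no new states appear). It has 15 states:
  I0: { [A → . , x], [A → . g S], [A → .], [A' → . A] }  — shift, reduce
  I1: { [A → , . x] }  — shift
  I2: { [A' → A .] }  — accept
  I3: { [A → . , x], [A → . g S], [A → .], [A → g . S], [S → . + x], [S → . A g +], [S → . A x x], [S → . g A] }  — shift, reduce
  I4: { [S → + . x] }  — shift
  I5: { [S → A . g +], [S → A . x x] }  — shift
  I6: { [A → g S .] }  — reduce
  I7: { [A → . , x], [A → . g S], [A → .], [A → g . S], [S → . + x], [S → . A g +], [S → . A x x], [S → . g A], [S → g . A] }  — shift, reduce
  I8: { [S → A . g +], [S → A . x x], [S → g A .] }  — shift, reduce
  I9: { [S → A g . +] }  — shift
  I10: { [S → A x . x] }  — shift
  I11: { [S → A x x .] }  — reduce
  I12: { [S → A g + .] }  — reduce
  I13: { [S → + x .] }  — reduce
  I14: { [A → , x .] }  — reduce

Conflict in state I0:
  Shift-reduce conflict between [A → .] and [A → . , x]
So the grammar is NOT LR(0).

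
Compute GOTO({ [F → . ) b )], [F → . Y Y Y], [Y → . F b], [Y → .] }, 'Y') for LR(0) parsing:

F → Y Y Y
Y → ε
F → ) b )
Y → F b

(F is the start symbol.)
GOTO(I, 'Y') = CLOSURE({ [A → αX.β] : [A → α.Xβ] ∈ I, X = 'Y' })

Items with dot before 'Y', with the dot advanced:
  [F → . Y Y Y] → [F → Y . Y Y]
Closure of the advanced items:
  [F → Y . Y Y] has the dot before Y: add [Y → .], [Y → . F b]
  [Y → . F b] has the dot before F: add [F → . Y Y Y], [F → . ) b )]

GOTO = { [F → . ) b )], [F → . Y Y Y], [F → Y . Y Y], [Y → . F b], [Y → .] }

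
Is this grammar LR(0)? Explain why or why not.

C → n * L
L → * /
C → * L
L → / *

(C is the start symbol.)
Augment with C' → C and build the canonical LR(0) collection (I0 = CLOSURE({[C' → . C]}), then GOTO on every symbol after a dot until no new states appear). It has 11 states:
  I0: { [C → . * L], [C → . n * L], [C' → . C] }  — shift
  I1: { [C → * . L], [L → . * /], [L → . / *] }  — shift
  I2: { [C' → C .] }  — accept
  I3: { [C → n . * L] }  — shift
  I4: { [C → n * . L], [L → . * /], [L → . / *] }  — shift
  I5: { [L → * . /] }  — shift
  I6: { [L → / . *] }  — shift
  I7: { [C → n * L .] }  — reduce
  I8: { [L → / * .] }  — reduce
  I9: { [L → * / .] }  — reduce
  I10: { [C → * L .] }  — reduce

Every state is either a pure shift/goto state or contains exactly one complete item and nothing to shift — no conflicts. The grammar is LR(0).

Answer: Yes, the grammar is LR(0)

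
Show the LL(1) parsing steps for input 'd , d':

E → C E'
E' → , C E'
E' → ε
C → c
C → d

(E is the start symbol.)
LL(1) parsing maintains a stack (initially the start symbol over $) and the input. At each step: if the stack top is a terminal, match it against the current input token; if it is a non-terminal N, replace it with the RHS of M[N, lookahead] (the unique production whose predict set contains the lookahead).

Stack is shown with the top on the left.

Stack     Input    Action
-------------------------
E $       d , d $  output E → C E'
C E' $    d , d $  output C → d
d E' $    d , d $  match 'd'
E' $      , d $    output E' → , C E'
, C E' $  , d $    match ','
C E' $    d $      output C → d
d E' $    d $      match 'd'
E' $      $        output E' → ε
$         $        accept

The string is accepted.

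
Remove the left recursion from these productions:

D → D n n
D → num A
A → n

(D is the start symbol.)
D → num A D'
D' → n n D'
D' → ε
A → n

D is directly left-recursive. The standard transformation for
  A → A α₁ | ... | A α_m | β₁ | ... | β_n
is
  A  → β₁ A' | ... | β_n A'
  A' → α₁ A' | ... | α_m A' | ε

D → num A becomes D → num A D'
D → D n n becomes D' → n n D'
Add D' → ε

Productions for other non-terminals are unchanged:
  A → n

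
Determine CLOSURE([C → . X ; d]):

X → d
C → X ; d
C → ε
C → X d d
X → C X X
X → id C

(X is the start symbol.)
Start with: [C → . X ; d]
  [C → . X ; d] has the dot before X: add [X → . d], [X → . C X X], [X → . id C]
  [X → . C X X] has the dot before C: add [C → .], [C → . X d d]
No further items can be added.

CLOSURE = { [C → . X ; d], [C → . X d d], [C → .], [X → . C X X], [X → . d], [X → . id C] }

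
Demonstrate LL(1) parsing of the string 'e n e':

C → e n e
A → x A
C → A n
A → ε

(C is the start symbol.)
Stack is shown with the top on the left.

Stack    Input    Action
------------------------
C $      e n e $  output C → e n e
e n e $  e n e $  match 'e'
n e $    n e $    match 'n'
e $      e $      match 'e'
$        $        accept

The string is accepted.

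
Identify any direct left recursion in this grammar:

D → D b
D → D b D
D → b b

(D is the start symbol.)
Yes, D is left-recursive

Direct left recursion occurs when N → N α for some non-terminal N (the right-hand side begins with the left-hand side itself).

D → D b: LEFT RECURSIVE (starts with D)
D → D b D: LEFT RECURSIVE (starts with D)
D → b b: starts with b

The grammar has direct left recursion on: D.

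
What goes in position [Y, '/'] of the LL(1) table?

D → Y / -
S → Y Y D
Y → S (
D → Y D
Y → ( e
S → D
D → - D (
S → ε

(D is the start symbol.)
To find M[Y, '/'], we find productions for Y where '/' is in the predict set (PREDICT(N → α) = (FIRST(α) \ {ε}) ∪ (FOLLOW(N) if α ⇒* ε)).

Relevant sets:
  FIRST(S) = { '(', '-', ε }

Y → S (: PREDICT = { '(', '-' }
Y → ( e: PREDICT = { '(' }

M[Y, '/'] is empty (no production applies)

Answer: Empty (error entry)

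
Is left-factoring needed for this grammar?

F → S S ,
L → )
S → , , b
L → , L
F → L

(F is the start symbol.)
Left-factoring is needed when two productions for the same non-terminal
share a common prefix on the right-hand side.

Productions for F:
  F → S S ,
  F → L
Productions for L:
  L → )
  L → , L

No common prefixes found.

Answer: No, left-factoring is not needed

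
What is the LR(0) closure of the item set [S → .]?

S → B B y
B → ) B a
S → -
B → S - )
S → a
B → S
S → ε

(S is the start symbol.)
Start with: [S → .]
The dot is at the end, so nothing is added.

CLOSURE = { [S → .] }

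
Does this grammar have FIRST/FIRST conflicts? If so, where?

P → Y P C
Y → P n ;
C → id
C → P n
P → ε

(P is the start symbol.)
No FIRST/FIRST conflicts.

A FIRST/FIRST conflict occurs when two productions N → α and N → β for the same non-terminal have FIRST(α) ∩ FIRST(β) ≠ ∅ (with ε ∈ FIRST of a nullable right-hand side, so two nullable alternatives also conflict).

FIRST sets of the non-terminals at (or reachable through a nullable prefix from) the front of some alternative:
  FIRST(Y) = { 'n' }
  FIRST(P) = { 'n', ε }

Productions for P:
  P → Y P C: FIRST = { 'n' }
  P → ε: FIRST = { ε }
Productions for C:
  C → id: FIRST = { 'id' }
  C → P n: FIRST = { 'n' }
Y has only one production, so no FIRST/FIRST conflict is possible there.

All alternatives of each non-terminal have pairwise disjoint FIRST sets.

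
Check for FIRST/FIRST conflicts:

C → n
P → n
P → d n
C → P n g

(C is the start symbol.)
Yes. C → n / C → P n g on { 'n' }

A FIRST/FIRST conflict occurs when two productions N → α and N → β for the same non-terminal have FIRST(α) ∩ FIRST(β) ≠ ∅ (with ε ∈ FIRST of a nullable right-hand side, so two nullable alternatives also conflict).

FIRST sets of the non-terminals at (or reachable through a nullable prefix from) the front of some alternative:
  FIRST(P) = { 'd', 'n' }

Productions for C:
  C → n: FIRST = { 'n' }
  C → P n g: FIRST = { 'd', 'n' }
Productions for P:
  P → n: FIRST = { 'n' }
  P → d n: FIRST = { 'd' }

Conflict for C: C → n and C → P n g
  Overlap: { 'n' }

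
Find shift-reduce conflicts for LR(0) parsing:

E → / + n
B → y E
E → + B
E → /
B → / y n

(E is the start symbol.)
Yes — I2: [E → / .] vs [E → / . + n]

Augment with E' → E and build the canonical LR(0) collection (I0 = CLOSURE({[E' → . E]}), then GOTO on every symbol after a dot until no new states appear). It has 12 states:
  I0: { [E → . + B], [E → . / + n], [E → . /], [E' → . E] }  — shift
  I1: { [B → . / y n], [B → . y E], [E → + . B] }  — shift
  I2: { [E → / . + n], [E → / .] }  — shift, reduce
  I3: { [E' → E .] }  — accept
  I4: { [E → / + . n] }  — shift
  I5: { [E → / + n .] }  — reduce
  I6: { [B → / . y n] }  — shift
  I7: { [E → + B .] }  — reduce
  I8: { [B → y . E], [E → . + B], [E → . / + n], [E → . /] }  — shift
  I9: { [B → y E .] }  — reduce
  I10: { [B → / y . n] }  — shift
  I11: { [B → / y n .] }  — reduce

I2 contains reduce item [E → / .] and shift item [E → / . + n] — shift-reduce conflict.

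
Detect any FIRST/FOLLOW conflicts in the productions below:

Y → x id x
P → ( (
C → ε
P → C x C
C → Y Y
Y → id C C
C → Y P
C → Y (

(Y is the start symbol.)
Yes. C → Y Y with FOLLOW(C) on { 'id', 'x' }; C → Y P with FOLLOW(C) on { 'id', 'x' }; C → Y '(' with FOLLOW(C) on { 'id', 'x' }

Nullable non-terminals: C.
FIRST sets used below: FIRST(Y) = { 'id', 'x' }

C: nullable alternative(s) C → ε; FOLLOW(C) = { $, '(', 'id', 'x' }
  C → ε: FIRST \ {ε} = { } — this is the only nullable alternative, skip
  C → Y Y: FIRST \ {ε} = { 'id', 'x' } — overlaps FOLLOW(C) on { 'id', 'x' }: CONFLICT
  C → Y P: FIRST \ {ε} = { 'id', 'x' } — overlaps FOLLOW(C) on { 'id', 'x' }: CONFLICT
  C → Y (: FIRST \ {ε} = { 'id', 'x' } — overlaps FOLLOW(C) on { 'id', 'x' }: CONFLICT

P, Y have no nullable alternative, so no FIRST/FOLLOW check is needed there.

So the grammar has 3 FIRST/FOLLOW conflicts (marked CONFLICT above).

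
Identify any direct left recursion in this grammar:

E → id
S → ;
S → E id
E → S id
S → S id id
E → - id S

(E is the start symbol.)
Yes, S is left-recursive

Direct left recursion occurs when N → N α for some non-terminal N (the right-hand side begins with the left-hand side itself).

E → id: starts with id
S → ;: starts with ';'
S → E id: starts with E
E → S id: starts with S
S → S id id: LEFT RECURSIVE (starts with S)
E → - id S: starts with '-'

The grammar has direct left recursion on: S.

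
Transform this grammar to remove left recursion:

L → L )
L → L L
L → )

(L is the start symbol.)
L is directly left-recursive. The standard transformation for
  A → A α₁ | ... | A α_m | β₁ | ... | β_n
is
  A  → β₁ A' | ... | β_n A'
  A' → α₁ A' | ... | α_m A' | ε

L → ) becomes L → ) L'
L → L ) becomes L' → ) L'
L → L L becomes L' → L L'
Add L' → ε

Resulting grammar:
L → ) L'
L' → ) L'
L' → L L'
L' → ε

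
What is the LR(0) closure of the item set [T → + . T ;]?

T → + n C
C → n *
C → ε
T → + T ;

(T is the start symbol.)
{ [T → + . T ;], [T → . + T ;], [T → . + n C] }

Start with: [T → + . T ;]
  [T → + . T ;] has the dot before T: add [T → . + n C], [T → . + T ;]
No further items can be added.

CLOSURE = { [T → + . T ;], [T → . + T ;], [T → . + n C] }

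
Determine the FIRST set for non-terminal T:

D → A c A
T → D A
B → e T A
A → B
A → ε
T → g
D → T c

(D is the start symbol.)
{ 'c', 'e', 'g' }

FIRST sets of the other non-terminals involved (by the same procedure, iterated to a fixed point):
  FIRST(D) = { 'c', 'e', 'g' }

From T → D A:
  - D is a non-terminal: add FIRST(D) \ {ε} = { 'c', 'e', 'g' }
    D is not nullable, so stop
From T → g:
  - g is a terminal: add 'g' and stop

Collecting: FIRST(T) = { 'c', 'e', 'g' }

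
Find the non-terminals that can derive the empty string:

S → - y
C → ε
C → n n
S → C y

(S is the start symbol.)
{ 'C' }

A non-terminal is nullable if it can derive ε (the empty string): either it has an ε-production, or it has a production whose right-hand side consists entirely of nullable non-terminals.

ε-productions: C → ε
So C is immediately nullable.
No further non-terminal can be added: every production for the remaining non-terminals contains a terminal or a non-nullable non-terminal.
Nullable = { 'C' }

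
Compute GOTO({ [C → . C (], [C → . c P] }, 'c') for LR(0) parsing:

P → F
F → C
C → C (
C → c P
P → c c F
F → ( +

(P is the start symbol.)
GOTO(I, 'c') = CLOSURE({ [A → αX.β] : [A → α.Xβ] ∈ I, X = 'c' })

Items with dot before 'c', with the dot advanced:
  [C → . c P] → [C → c . P]
Closure of the advanced items:
  [C → c . P] has the dot before P: add [P → . F], [P → . c c F]
  [P → . F] has the dot before F: add [F → . C], [F → . ( +]
  [F → . C] has the dot before C: add [C → . C (], [C → . c P]

GOTO = { [C → . C (], [C → . c P], [C → c . P], [F → . ( +], [F → . C], [P → . F], [P → . c c F] }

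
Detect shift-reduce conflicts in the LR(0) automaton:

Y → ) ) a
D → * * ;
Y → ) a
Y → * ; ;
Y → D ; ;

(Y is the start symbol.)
No shift-reduce conflicts

A shift-reduce conflict occurs when an LR(0) state has both:
  - a complete (reduce) item [A → α .] (dot at the end), and
  - a shift item [B → β . c γ] (dot before a terminal).

Augment with Y' → Y and build the canonical LR(0) collection (I0 = CLOSURE({[Y' → . Y]}), then GOTO on every symbol after a dot until no new states appear). It has 14 states:
  I0: { [D → . * * ;], [Y → . ) ) a], [Y → . ) a], [Y → . * ; ;], [Y → . D ; ;], [Y' → . Y] }  — shift
  I1: { [Y → ) . ) a], [Y → ) . a] }  — shift
  I2: { [D → * . * ;], [Y → * . ; ;] }  — shift
  I3: { [Y → D . ; ;] }  — shift
  I4: { [Y' → Y .] }  — accept
  I5: { [Y → D ; . ;] }  — shift
  I6: { [Y → D ; ; .] }  — reduce
  I7: { [D → * * . ;] }  — shift
  I8: { [Y → * ; . ;] }  — shift
  I9: { [Y → * ; ; .] }  — reduce
  I10: { [D → * * ; .] }  — reduce
  I11: { [Y → ) ) . a] }  — shift
  I12: { [Y → ) a .] }  — reduce
  I13: { [Y → ) ) a .] }  — reduce

No state contains both a complete item and a shift item.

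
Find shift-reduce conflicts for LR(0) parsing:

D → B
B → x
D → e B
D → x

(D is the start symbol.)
No shift-reduce conflicts

A shift-reduce conflict occurs when an LR(0) state has both:
  - a complete (reduce) item [A → α .] (dot at the end), and
  - a shift item [B → β . c γ] (dot before a terminal).

Augment with D' → D and build the canonical LR(0) collection (I0 = CLOSURE({[D' → . D]}), then GOTO on every symbol after a dot until no new states appear). It has 7 states:
  I0: { [B → . x], [D → . B], [D → . e B], [D → . x], [D' → . D] }  — shift
  I1: { [D → B .] }  — reduce
  I2: { [D' → D .] }  — accept
  I3: { [B → . x], [D → e . B] }  — shift
  I4: { [B → x .], [D → x .] }  — 2 reduces
  I5: { [D → e B .] }  — reduce
  I6: { [B → x .] }  — reduce

No state contains both a complete item and a shift item.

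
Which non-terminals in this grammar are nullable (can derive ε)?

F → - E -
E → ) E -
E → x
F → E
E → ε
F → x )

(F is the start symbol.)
{ 'E', 'F' }

A non-terminal is nullable if it can derive ε (the empty string): either it has an ε-production, or it has a production whose right-hand side consists entirely of nullable non-terminals.

ε-productions: E → ε
So E is immediately nullable.
F → E: every symbol on the right is nullable, so F is nullable too.
Every non-terminal is now nullable.
Nullable = { 'E', 'F' }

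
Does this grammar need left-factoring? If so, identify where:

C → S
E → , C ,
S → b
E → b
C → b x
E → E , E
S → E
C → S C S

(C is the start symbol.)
Left-factoring is needed when two productions for the same non-terminal
share a common prefix on the right-hand side.

Productions for C:
  C → S
  C → b x
  C → S C S
Productions for E:
  E → , C ,
  E → b
  E → E , E
Productions for S:
  S → b
  S → E

Found common prefix 'S' in productions for C

Answer: Yes, C has productions with common prefix 'S'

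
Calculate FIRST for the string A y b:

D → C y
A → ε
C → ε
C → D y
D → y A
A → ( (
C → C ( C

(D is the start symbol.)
{ '(', 'y' }

FIRST sets of the non-terminals involved (from the grammar, by fixed-point iteration):
  FIRST(A) = { '(', ε }

To compute FIRST(A y b), process the symbols left to right:
Symbol A is a non-terminal. Add FIRST(A) \ {ε} = { '(' }
A is nullable (ε ∈ FIRST(A)), continue to the next symbol.
Symbol y is a terminal. Add 'y' and stop.
FIRST(A y b) = { '(', 'y' }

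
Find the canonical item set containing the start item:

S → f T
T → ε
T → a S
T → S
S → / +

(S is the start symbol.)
{ [S → . / +], [S → . f T], [S' → . S] }

First, augment the grammar with S' → S
I₀ = CLOSURE({ [S' → . S] }):
  [S' → . S] has the dot before S: add [S → . f T], [S → . / +]
No further items can be added.

I₀ = { [S → . / +], [S → . f T], [S' → . S] }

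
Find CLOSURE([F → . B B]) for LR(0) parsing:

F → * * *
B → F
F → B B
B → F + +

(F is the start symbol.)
{ [B → . F + +], [B → . F], [F → . * * *], [F → . B B] }

To compute CLOSURE, for each item [A → α.Bβ] where B is a non-terminal, add [B → .γ] for all productions B → γ; repeat for the newly added items until nothing changes.

Start with: [F → . B B]
  [F → . B B] has the dot before B: add [B → . F], [B → . F + +]
  [B → . F] has the dot before F: add [F → . * * *]
No further items can be added.

CLOSURE = { [B → . F + +], [B → . F], [F → . * * *], [F → . B B] }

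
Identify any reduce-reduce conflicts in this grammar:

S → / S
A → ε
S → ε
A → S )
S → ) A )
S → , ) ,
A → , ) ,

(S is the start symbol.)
Yes — I1: [A → .] vs [S → .]; I14: [A → , ) , .] vs [S → , ) , .]

Augment with S' → S and build the canonical LR(0) collection (I0 = CLOSURE({[S' → . S]}), then GOTO on every symbol after a dot until no new states appear). It has 15 states:
  I0: { [S → . ) A )], [S → . , ) ,], [S → . / S], [S → .], [S' → . S] }  — shift, reduce
  I1: { [A → . , ) ,], [A → . S )], [A → .], [S → ) . A )], [S → . ) A )], [S → . , ) ,], [S → . / S], [S → .] }  — shift, 2 reduces
  I2: { [S → , . ) ,] }  — shift
  I3: { [S → . ) A )], [S → . , ) ,], [S → . / S], [S → .], [S → / . S] }  — shift, reduce
  I4: { [S' → S .] }  — accept
  I5: { [S → / S .] }  — reduce
  I6: { [S → , ) . ,] }  — shift
  I7: { [S → , ) , .] }  — reduce
  I8: { [A → , . ) ,], [S → , . ) ,] }  — shift
  I9: { [S → ) A . )] }  — shift
  I10: { [A → S . )] }  — shift
  I11: { [A → S ) .] }  — reduce
  I12: { [S → ) A ) .] }  — reduce
  I13: { [A → , ) . ,], [S → , ) . ,] }  — shift
  I14: { [A → , ) , .], [S → , ) , .] }  — 2 reduces

I1 contains complete items [A → .], [S → .] — reduce-reduce conflict.
I14 contains complete items [A → , ) , .], [S → , ) , .] — reduce-reduce conflict.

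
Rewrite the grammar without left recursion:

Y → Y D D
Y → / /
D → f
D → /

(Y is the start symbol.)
Y is directly left-recursive. The standard transformation for
  A → A α₁ | ... | A α_m | β₁ | ... | β_n
is
  A  → β₁ A' | ... | β_n A'
  A' → α₁ A' | ... | α_m A' | ε

Y → / / becomes Y → / / Y'
Y → Y D D becomes Y' → D D Y'
Add Y' → ε

Productions for other non-terminals are unchanged:
  D → f
  D → /

Resulting grammar:
Y → / / Y'
Y' → D D Y'
Y' → ε
D → f
D → /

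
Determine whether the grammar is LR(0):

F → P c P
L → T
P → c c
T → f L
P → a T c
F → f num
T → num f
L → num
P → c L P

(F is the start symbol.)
A grammar is LR(0) if no state in the canonical LR(0) collection has:
  - both a shift item (dot before a terminal) and a complete item (shift-reduce conflict), or
  - two or more complete items (reduce-reduce conflict; the accept item [F' → F .] counts as a complete item here).

Augment with F' → F and build the canonical LR(0) collection (I0 = CLOSURE({[F' → . F]}), then GOTO on every symbol after a dot until no new states appear). It has 20 states:
  I0: { [F → . P c P], [F → . f num], [F' → . F], [P → . a T c], [P → . c L P], [P → . c c] }  — shift
  I1: { [F' → F .] }  — accept
  I2: { [F → P . c P] }  — shift
  I3: { [P → a . T c], [T → . f L], [T → . num f] }  — shift
  I4: { [L → . T], [L → . num], [P → c . L P], [P → c . c], [T → . f L], [T → . num f] }  — shift
  I5: { [F → f . num] }  — shift
  I6: { [F → f num .] }  — reduce
  I7: { [P → . a T c], [P → . c L P], [P → . c c], [P → c L . P] }  — shift
  I8: { [L → T .] }  — reduce
  I9: { [P → c c .] }  — reduce
  I10: { [L → . T], [L → . num], [T → . f L], [T → . num f], [T → f . L] }  — shift
  I11: { [L → num .], [T → num . f] }  — shift, reduce
  I12: { [T → num f .] }  — reduce
  I13: { [T → f L .] }  — reduce
  I14: { [P → c L P .] }  — reduce
  I15: { [P → a T . c] }  — shift
  I16: { [T → num . f] }  — shift
  I17: { [P → a T c .] }  — reduce
  I18: { [F → P c . P], [P → . a T c], [P → . c L P], [P → . c c] }  — shift
  I19: { [F → P c P .] }  — reduce

Conflict in state I11:
  Shift-reduce conflict between [L → num .] and [T → num . f]
So the grammar is NOT LR(0).

Answer: No. Shift-reduce conflict between [L → num .] and [T → num . f]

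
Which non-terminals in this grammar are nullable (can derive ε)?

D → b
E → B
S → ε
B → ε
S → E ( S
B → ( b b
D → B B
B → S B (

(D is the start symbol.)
A non-terminal is nullable if it can derive ε (the empty string): either it has an ε-production, or it has a production whose right-hand side consists entirely of nullable non-terminals.

ε-productions: S → ε, B → ε
So S, B are immediately nullable.
E → B: every symbol on the right is nullable, so E is nullable too.
D → B B: every symbol on the right is nullable, so D is nullable too.
Every non-terminal is now nullable.
Nullable = { 'B', 'D', 'E', 'S' }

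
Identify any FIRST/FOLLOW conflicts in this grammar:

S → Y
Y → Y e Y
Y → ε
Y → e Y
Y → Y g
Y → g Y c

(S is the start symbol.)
Nullable non-terminals: S, Y.
FIRST sets used below: FIRST(Y) = { 'e', 'g', ε }
S has a nullable alternative but only one production, so nothing to check.

Y: nullable alternative(s) Y → ε; FOLLOW(Y) = { $, 'c', 'e', 'g' }
  Y → Y e Y: FIRST \ {ε} = { 'e', 'g' } — overlaps FOLLOW(Y) on { 'e', 'g' }: CONFLICT
  Y → ε: FIRST \ {ε} = { } — this is the only nullable alternative, skip
  Y → e Y: FIRST \ {ε} = { 'e' } — overlaps FOLLOW(Y) on { 'e' }: CONFLICT
  Y → Y g: FIRST \ {ε} = { 'e', 'g' } — overlaps FOLLOW(Y) on { 'e', 'g' }: CONFLICT
  Y → g Y c: FIRST \ {ε} = { 'g' } — overlaps FOLLOW(Y) on { 'g' }: CONFLICT

So the grammar has 4 FIRST/FOLLOW conflicts (marked CONFLICT above).

Answer: Yes. Y → Y e Y with FOLLOW(Y) on { 'e', 'g' }; Y → e Y with FOLLOW(Y) on { 'e' }; Y → Y g with FOLLOW(Y) on { 'e', 'g' }; Y → g Y c with FOLLOW(Y) on { 'g' }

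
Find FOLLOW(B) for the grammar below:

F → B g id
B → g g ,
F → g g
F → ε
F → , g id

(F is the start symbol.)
To compute FOLLOW(B), find every occurrence of B on a right-hand side N → α B β: add FIRST(β) \ {ε}, and if β is empty or nullable also add FOLLOW(N). Iterate to a fixed point.

In F → B g id: B is followed by g id, add FIRST(g id) \ {ε} = { 'g' }

Taking the union: FOLLOW(B) = { 'g' }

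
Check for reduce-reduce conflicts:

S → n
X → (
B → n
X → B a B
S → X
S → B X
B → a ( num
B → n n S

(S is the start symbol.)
Yes — I6: [B → n .] vs [S → n .]

Augment with S' → S and build the canonical LR(0) collection (I0 = CLOSURE({[S' → . S]}), then GOTO on every symbol after a dot until no new states appear). It has 17 states:
  I0: { [B → . a ( num], [B → . n n S], [B → . n], [S → . B X], [S → . X], [S → . n], [S' → . S], [X → . (], [X → . B a B] }  — shift
  I1: { [X → ( .] }  — reduce
  I2: { [B → . a ( num], [B → . n n S], [B → . n], [S → B . X], [X → . (], [X → . B a B], [X → B . a B] }  — shift
  I3: { [S' → S .] }  — accept
  I4: { [S → X .] }  — reduce
  I5: { [B → a . ( num] }  — shift
  I6: { [B → n . n S], [B → n .], [S → n .] }  — shift, 2 reduces
  I7: { [B → . a ( num], [B → . n n S], [B → . n], [B → n n . S], [S → . B X], [S → . X], [S → . n], [X → . (], [X → . B a B] }  — shift
  I8: { [B → n n S .] }  — reduce
  I9: { [B → a ( . num] }  — shift
  I10: { [B → a ( num .] }  — reduce
  I11: { [X → B . a B] }  — shift
  I12: { [S → B X .] }  — reduce
  I13: { [B → . a ( num], [B → . n n S], [B → . n], [B → a . ( num], [X → B a . B] }  — shift
  I14: { [B → n . n S], [B → n .] }  — shift, reduce
  I15: { [X → B a B .] }  — reduce
  I16: { [B → . a ( num], [B → . n n S], [B → . n], [X → B a . B] }  — shift

I6 contains complete items [B → n .], [S → n .] — reduce-reduce conflict.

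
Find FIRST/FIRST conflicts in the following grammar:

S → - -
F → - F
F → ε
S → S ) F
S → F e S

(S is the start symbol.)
Yes. S → '-' '-' / S → S ')' F on { '-' }; S → '-' '-' / S → F e S on { '-' }; S → S ')' F / S → F e S on { '-', 'e' }

A FIRST/FIRST conflict occurs when two productions N → α and N → β for the same non-terminal have FIRST(α) ∩ FIRST(β) ≠ ∅ (with ε ∈ FIRST of a nullable right-hand side, so two nullable alternatives also conflict).

FIRST sets of the non-terminals at (or reachable through a nullable prefix from) the front of some alternative:
  FIRST(S) = { '-', 'e' }
  FIRST(F) = { '-', ε }

Productions for S:
  S → - -: FIRST = { '-' }
  S → S ) F: FIRST = { '-', 'e' }
  S → F e S: FIRST = { '-', 'e' }
Productions for F:
  F → - F: FIRST = { '-' }
  F → ε: FIRST = { ε }

Conflict for S: S → - - and S → S ) F
  Overlap: { '-' }
Conflict for S: S → - - and S → F e S
  Overlap: { '-' }
Conflict for S: S → S ) F and S → F e S
  Overlap: { '-', 'e' }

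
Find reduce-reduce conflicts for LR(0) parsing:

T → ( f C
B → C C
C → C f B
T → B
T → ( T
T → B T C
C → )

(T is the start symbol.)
Augment with T' → T and build the canonical LR(0) collection (I0 = CLOSURE({[T' → . T]}), then GOTO on every symbol after a dot until no new states appear). It has 14 states:
  I0: { [B → . C C], [C → . )], [C → . C f B], [T → . ( T], [T → . ( f C], [T → . B T C], [T → . B], [T' → . T] }  — shift
  I1: { [B → . C C], [C → . )], [C → . C f B], [T → ( . T], [T → ( . f C], [T → . ( T], [T → . ( f C], [T → . B T C], [T → . B] }  — shift
  I2: { [C → ) .] }  — reduce
  I3: { [B → . C C], [C → . )], [C → . C f B], [T → . ( T], [T → . ( f C], [T → . B T C], [T → . B], [T → B . T C], [T → B .] }  — shift, reduce
  I4: { [B → C . C], [C → . )], [C → . C f B], [C → C . f B] }  — shift
  I5: { [T' → T .] }  — accept
  I6: { [B → C C .], [C → C . f B] }  — shift, reduce
  I7: { [B → . C C], [C → . )], [C → . C f B], [C → C f . B] }  — shift
  I8: { [C → C f B .] }  — reduce
  I9: { [C → . )], [C → . C f B], [T → B T . C] }  — shift
  I10: { [C → C . f B], [T → B T C .] }  — shift, reduce
  I11: { [T → ( T .] }  — reduce
  I12: { [C → . )], [C → . C f B], [T → ( f . C] }  — shift
  I13: { [C → C . f B], [T → ( f C .] }  — shift, reduce

No state contains more than one complete item.

Answer: No reduce-reduce conflicts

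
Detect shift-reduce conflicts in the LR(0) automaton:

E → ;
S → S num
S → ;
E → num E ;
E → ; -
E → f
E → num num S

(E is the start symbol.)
A shift-reduce conflict occurs when an LR(0) state has both:
  - a complete (reduce) item [A → α .] (dot at the end), and
  - a shift item [B → β . c γ] (dot before a terminal).

Augment with E' → E and build the canonical LR(0) collection (I0 = CLOSURE({[E' → . E]}), then GOTO on every symbol after a dot until no new states appear). It has 12 states:
  I0: { [E → . ; -], [E → . ;], [E → . f], [E → . num E ;], [E → . num num S], [E' → . E] }  — shift
  I1: { [E → ; . -], [E → ; .] }  — shift, reduce
  I2: { [E' → E .] }  — accept
  I3: { [E → f .] }  — reduce
  I4: { [E → . ; -], [E → . ;], [E → . f], [E → . num E ;], [E → . num num S], [E → num . E ;], [E → num . num S] }  — shift
  I5: { [E → num E . ;] }  — shift
  I6: { [E → . ; -], [E → . ;], [E → . f], [E → . num E ;], [E → . num num S], [E → num . E ;], [E → num . num S], [E → num num . S], [S → . ;], [S → . S num] }  — shift
  I7: { [E → ; . -], [E → ; .], [S → ; .] }  — shift, 2 reduces
  I8: { [E → num num S .], [S → S . num] }  — shift, reduce
  I9: { [S → S num .] }  — reduce
  I10: { [E → ; - .] }  — reduce
  I11: { [E → num E ; .] }  — reduce

I1 contains reduce item [E → ; .] and shift item [E → ; . -] — shift-reduce conflict.
I7 contains reduce items [E → ; .], [S → ; .] and shift item [E → ; . -] — shift-reduce conflict.
I8 contains reduce item [E → num num S .] and shift item [S → S . num] — shift-reduce conflict.

Answer: Yes — I1: [E → ; .] vs [E → ; . -]; I7: [E → ; .] vs [E → ; . -]; I8: [E → num num S .] vs [S → S . num]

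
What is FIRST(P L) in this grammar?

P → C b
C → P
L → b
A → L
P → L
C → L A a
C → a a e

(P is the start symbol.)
{ 'a', 'b' }

FIRST sets of the non-terminals involved (from the grammar, by fixed-point iteration):
  FIRST(P) = { 'a', 'b' }

To compute FIRST(P L), process the symbols left to right:
Symbol P is a non-terminal. Add FIRST(P) \ {ε} = { 'a', 'b' }
P is not nullable (ε ∉ FIRST(P)), so stop here.
FIRST(P L) = { 'a', 'b' }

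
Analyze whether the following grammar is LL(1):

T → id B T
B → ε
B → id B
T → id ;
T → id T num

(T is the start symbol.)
No. Predict set conflict for T: { 'id' }

A grammar is LL(1) if for each non-terminal N with multiple productions, the predict sets of those productions are pairwise disjoint, where PREDICT(N → α) = (FIRST(α) \ {ε}) ∪ (FOLLOW(N) if α ⇒* ε).

Relevant sets:
  FOLLOW(B) = { 'id' }

For T:
  PREDICT(T → id B T) = { 'id' }
  PREDICT(T → id ';') = { 'id' }
  PREDICT(T → id T num) = { 'id' }
For B:
  PREDICT(B → ε) = { 'id' }
  PREDICT(B → id B) = { 'id' }

Conflict found: Predict set conflict for T: { 'id' }
The grammar is NOT LL(1).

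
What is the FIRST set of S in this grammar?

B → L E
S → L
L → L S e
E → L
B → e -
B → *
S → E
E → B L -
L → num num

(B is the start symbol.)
{ '*', 'e', 'num' }

FIRST sets of the other non-terminals involved (by the same procedure, iterated to a fixed point):
  FIRST(L) = { 'num' }
  FIRST(E) = { '*', 'e', 'num' }

From S → L:
  - L is a non-terminal: add FIRST(L) \ {ε} = { 'num' }
    L is not nullable, so stop
From S → E:
  - E is a non-terminal: add FIRST(E) \ {ε} = { '*', 'e', 'num' }
    E is not nullable, so stop

Collecting: FIRST(S) = { '*', 'e', 'num' }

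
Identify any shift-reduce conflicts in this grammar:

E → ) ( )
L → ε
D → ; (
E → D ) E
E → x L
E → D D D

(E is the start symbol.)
A shift-reduce conflict occurs when an LR(0) state has both:
  - a complete (reduce) item [A → α .] (dot at the end), and
  - a shift item [B → β . c γ] (dot before a terminal).

Augment with E' → E and build the canonical LR(0) collection (I0 = CLOSURE({[E' → . E]}), then GOTO on every symbol after a dot until no new states appear). It has 14 states:
  I0: { [D → . ; (], [E → . ) ( )], [E → . D ) E], [E → . D D D], [E → . x L], [E' → . E] }  — shift
  I1: { [E → ) . ( )] }  — shift
  I2: { [D → ; . (] }  — shift
  I3: { [D → . ; (], [E → D . ) E], [E → D . D D] }  — shift
  I4: { [E' → E .] }  — accept
  I5: { [E → x . L], [L → .] }  — reduce
  I6: { [E → x L .] }  — reduce
  I7: { [D → . ; (], [E → . ) ( )], [E → . D ) E], [E → . D D D], [E → . x L], [E → D ) . E] }  — shift
  I8: { [D → . ; (], [E → D D . D] }  — shift
  I9: { [E → D D D .] }  — reduce
  I10: { [E → D ) E .] }  — reduce
  I11: { [D → ; ( .] }  — reduce
  I12: { [E → ) ( . )] }  — shift
  I13: { [E → ) ( ) .] }  — reduce

No state contains both a complete item and a shift item.

Answer: No shift-reduce conflicts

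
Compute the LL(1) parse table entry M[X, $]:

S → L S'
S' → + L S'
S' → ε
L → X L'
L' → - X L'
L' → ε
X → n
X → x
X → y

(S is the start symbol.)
To find M[X, $], we find productions for X where $ is in the predict set (PREDICT(N → α) = (FIRST(α) \ {ε}) ∪ (FOLLOW(N) if α ⇒* ε)).

X → n: PREDICT = { 'n' }
X → x: PREDICT = { 'x' }
X → y: PREDICT = { 'y' }

M[X, $] is empty (no production applies)

Answer: Empty (error entry)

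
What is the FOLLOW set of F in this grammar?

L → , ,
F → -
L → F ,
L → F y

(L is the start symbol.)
To compute FOLLOW(F), find every occurrence of F on a right-hand side N → α F β: add FIRST(β) \ {ε}, and if β is empty or nullable also add FOLLOW(N). Iterate to a fixed point.

In L → F ,: F is followed by ',', add FIRST(',') \ {ε} = { ',' }
In L → F y: F is followed by y, add FIRST(y) \ {ε} = { 'y' }

Taking the union: FOLLOW(F) = { ',', 'y' }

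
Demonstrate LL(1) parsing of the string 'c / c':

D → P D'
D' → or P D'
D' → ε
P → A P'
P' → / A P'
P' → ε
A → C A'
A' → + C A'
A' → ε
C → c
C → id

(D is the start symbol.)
LL(1) parsing maintains a stack (initially the start symbol over $) and the input. At each step: if the stack top is a terminal, match it against the current input token; if it is a non-terminal N, replace it with the RHS of M[N, lookahead] (the unique production whose predict set contains the lookahead).

Stack is shown with the top on the left.

Stack         Input    Action
-----------------------------
D $           c / c $  output D → P D'
P D' $        c / c $  output P → A P'
A P' D' $     c / c $  output A → C A'
C A' P' D' $  c / c $  output C → c
c A' P' D' $  c / c $  match 'c'
A' P' D' $    / c $    output A' → ε
P' D' $       / c $    output P' → / A P'
/ A P' D' $   / c $    match '/'
A P' D' $     c $      output A → C A'
C A' P' D' $  c $      output C → c
c A' P' D' $  c $      match 'c'
A' P' D' $    $        output A' → ε
P' D' $       $        output P' → ε
D' $          $        output D' → ε
$             $        accept

The string is accepted.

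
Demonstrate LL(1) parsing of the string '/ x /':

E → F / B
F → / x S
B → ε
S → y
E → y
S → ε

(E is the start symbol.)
Stack is shown with the top on the left.

Stack        Input    Action
----------------------------
E $          / x / $  output E → F / B
F / B $      / x / $  output F → / x S
/ x S / B $  / x / $  match '/'
x S / B $    x / $    match 'x'
S / B $      / $      output S → ε
/ B $        / $      match '/'
B $          $        output B → ε
$            $        accept

The string is accepted.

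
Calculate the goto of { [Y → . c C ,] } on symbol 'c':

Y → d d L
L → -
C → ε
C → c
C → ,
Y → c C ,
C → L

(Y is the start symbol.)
GOTO(I, 'c') = CLOSURE({ [A → αX.β] : [A → α.Xβ] ∈ I, X = 'c' })

Items with dot before 'c', with the dot advanced:
  [Y → . c C ,] → [Y → c . C ,]
Closure of the advanced items:
  [Y → c . C ,] has the dot before C: add [C → .], [C → . c], [C → . ,], [C → . L]
  [C → . L] has the dot before L: add [L → . -]

GOTO = { [C → . ,], [C → . L], [C → . c], [C → .], [L → . -], [Y → c . C ,] }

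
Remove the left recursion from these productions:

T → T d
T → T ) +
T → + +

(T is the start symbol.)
T → + + T'
T' → d T'
T' → ) + T'
T' → ε

T is directly left-recursive. The standard transformation for
  A → A α₁ | ... | A α_m | β₁ | ... | β_n
is
  A  → β₁ A' | ... | β_n A'
  A' → α₁ A' | ... | α_m A' | ε

T → + + becomes T → + + T'
T → T d becomes T' → d T'
T → T ) + becomes T' → ) + T'
Add T' → ε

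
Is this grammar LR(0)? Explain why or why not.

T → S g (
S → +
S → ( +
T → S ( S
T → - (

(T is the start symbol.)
Yes, the grammar is LR(0)

A grammar is LR(0) if no state in the canonical LR(0) collection has:
  - both a shift item (dot before a terminal) and a complete item (shift-reduce conflict), or
  - two or more complete items (reduce-reduce conflict; the accept item [T' → T .] counts as a complete item here).

Augment with T' → T and build the canonical LR(0) collection (I0 = CLOSURE({[T' → . T]}), then GOTO on every symbol after a dot until no new states appear). It has 12 states:
  I0: { [S → . ( +], [S → . +], [T → . - (], [T → . S ( S], [T → . S g (], [T' → . T] }  — shift
  I1: { [S → ( . +] }  — shift
  I2: { [S → + .] }  — reduce
  I3: { [T → - . (] }  — shift
  I4: { [T → S . ( S], [T → S . g (] }  — shift
  I5: { [T' → T .] }  — accept
  I6: { [S → . ( +], [S → . +], [T → S ( . S] }  — shift
  I7: { [T → S g . (] }  — shift
  I8: { [T → S g ( .] }  — reduce
  I9: { [T → S ( S .] }  — reduce
  I10: { [T → - ( .] }  — reduce
  I11: { [S → ( + .] }  — reduce

Every state is either a pure shift/goto state or contains exactly one complete item and nothing to shift — no conflicts. The grammar is LR(0).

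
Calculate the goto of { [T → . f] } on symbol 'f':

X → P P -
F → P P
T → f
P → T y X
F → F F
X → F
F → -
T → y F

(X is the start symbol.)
{ [T → f .] }

GOTO(I, 'f') = CLOSURE({ [A → αX.β] : [A → α.Xβ] ∈ I, X = 'f' })

Items with dot before 'f', with the dot advanced:
  [T → . f] → [T → f .]
Closure adds nothing (no advanced item has the dot before a non-terminal).

GOTO = { [T → f .] }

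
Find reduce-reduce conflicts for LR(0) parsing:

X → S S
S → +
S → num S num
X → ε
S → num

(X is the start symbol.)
No reduce-reduce conflicts

A reduce-reduce conflict occurs when an LR(0) state has two complete items [A → α .] and [B → β .] — both call for a reduction, and with no lookahead the parser cannot choose between them.

Augment with X' → X and build the canonical LR(0) collection (I0 = CLOSURE({[X' → . X]}), then GOTO on every symbol after a dot until no new states appear). It has 8 states:
  I0: { [S → . +], [S → . num S num], [S → . num], [X → . S S], [X → .], [X' → . X] }  — shift, reduce
  I1: { [S → + .] }  — reduce
  I2: { [S → . +], [S → . num S num], [S → . num], [X → S . S] }  — shift
  I3: { [X' → X .] }  — accept
  I4: { [S → . +], [S → . num S num], [S → . num], [S → num . S num], [S → num .] }  — shift, reduce
  I5: { [S → num S . num] }  — shift
  I6: { [S → num S num .] }  — reduce
  I7: { [X → S S .] }  — reduce

No state contains more than one complete item.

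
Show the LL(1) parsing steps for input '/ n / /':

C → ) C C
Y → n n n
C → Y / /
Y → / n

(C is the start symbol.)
Stack is shown with the top on the left.

Stack      Input      Action
----------------------------
C $        / n / / $  output C → Y / /
Y / / $    / n / / $  output Y → / n
/ n / / $  / n / / $  match '/'
n / / $    n / / $    match 'n'
/ / $      / / $      match '/'
/ $        / $        match '/'
$          $          accept

The string is accepted.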